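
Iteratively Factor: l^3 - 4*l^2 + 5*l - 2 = (l - 1)*(l^2 - 3*l + 2) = (l - 2)*(l - 1)*(l - 1)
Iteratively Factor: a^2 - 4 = (a + 2)*(a - 2)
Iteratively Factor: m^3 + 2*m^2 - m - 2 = (m - 1)*(m^2 + 3*m + 2) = (m - 1)*(m + 1)*(m + 2)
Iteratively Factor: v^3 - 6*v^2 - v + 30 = (v - 3)*(v^2 - 3*v - 10) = (v - 3)*(v + 2)*(v - 5)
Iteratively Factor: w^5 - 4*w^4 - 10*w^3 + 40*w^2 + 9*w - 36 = (w - 4)*(w^4 - 10*w^2 + 9) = (w - 4)*(w + 3)*(w^3 - 3*w^2 - w + 3) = (w - 4)*(w + 1)*(w + 3)*(w^2 - 4*w + 3) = (w - 4)*(w - 1)*(w + 1)*(w + 3)*(w - 3)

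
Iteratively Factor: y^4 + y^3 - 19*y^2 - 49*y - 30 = (y + 3)*(y^3 - 2*y^2 - 13*y - 10) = (y + 1)*(y + 3)*(y^2 - 3*y - 10) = (y + 1)*(y + 2)*(y + 3)*(y - 5)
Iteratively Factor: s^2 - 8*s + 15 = (s - 5)*(s - 3)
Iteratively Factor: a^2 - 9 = (a + 3)*(a - 3)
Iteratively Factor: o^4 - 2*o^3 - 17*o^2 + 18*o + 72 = (o - 3)*(o^3 + o^2 - 14*o - 24) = (o - 3)*(o + 3)*(o^2 - 2*o - 8) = (o - 3)*(o + 2)*(o + 3)*(o - 4)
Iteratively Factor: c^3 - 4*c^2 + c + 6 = (c - 3)*(c^2 - c - 2) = (c - 3)*(c + 1)*(c - 2)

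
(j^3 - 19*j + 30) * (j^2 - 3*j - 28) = j^5 - 3*j^4 - 47*j^3 + 87*j^2 + 442*j - 840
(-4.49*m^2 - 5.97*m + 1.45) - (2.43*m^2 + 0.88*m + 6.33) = -6.92*m^2 - 6.85*m - 4.88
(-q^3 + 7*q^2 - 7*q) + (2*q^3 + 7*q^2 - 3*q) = q^3 + 14*q^2 - 10*q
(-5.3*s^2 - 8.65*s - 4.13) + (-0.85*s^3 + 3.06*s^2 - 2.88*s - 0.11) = -0.85*s^3 - 2.24*s^2 - 11.53*s - 4.24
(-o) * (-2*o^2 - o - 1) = 2*o^3 + o^2 + o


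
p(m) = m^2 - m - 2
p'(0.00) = -1.00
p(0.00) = -2.00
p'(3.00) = 5.00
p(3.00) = 4.00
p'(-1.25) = -3.50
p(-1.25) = 0.81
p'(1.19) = 1.38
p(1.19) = -1.77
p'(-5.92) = -12.84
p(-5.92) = 38.97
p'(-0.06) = -1.12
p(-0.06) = -1.94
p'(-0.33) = -1.66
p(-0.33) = -1.56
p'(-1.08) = -3.16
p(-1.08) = 0.25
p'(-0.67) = -2.34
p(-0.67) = -0.88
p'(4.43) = 7.86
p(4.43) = 13.19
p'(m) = 2*m - 1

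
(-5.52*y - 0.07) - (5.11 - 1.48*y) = -4.04*y - 5.18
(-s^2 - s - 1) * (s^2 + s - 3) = -s^4 - 2*s^3 + s^2 + 2*s + 3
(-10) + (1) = -9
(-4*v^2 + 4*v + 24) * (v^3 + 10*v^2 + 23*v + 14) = -4*v^5 - 36*v^4 - 28*v^3 + 276*v^2 + 608*v + 336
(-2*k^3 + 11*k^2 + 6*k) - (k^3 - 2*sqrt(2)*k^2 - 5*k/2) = -3*k^3 + 2*sqrt(2)*k^2 + 11*k^2 + 17*k/2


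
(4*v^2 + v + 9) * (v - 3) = 4*v^3 - 11*v^2 + 6*v - 27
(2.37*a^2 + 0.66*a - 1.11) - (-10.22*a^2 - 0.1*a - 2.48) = 12.59*a^2 + 0.76*a + 1.37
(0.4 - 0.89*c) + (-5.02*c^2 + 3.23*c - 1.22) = -5.02*c^2 + 2.34*c - 0.82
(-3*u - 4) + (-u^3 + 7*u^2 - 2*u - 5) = -u^3 + 7*u^2 - 5*u - 9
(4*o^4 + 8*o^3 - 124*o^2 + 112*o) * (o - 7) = 4*o^5 - 20*o^4 - 180*o^3 + 980*o^2 - 784*o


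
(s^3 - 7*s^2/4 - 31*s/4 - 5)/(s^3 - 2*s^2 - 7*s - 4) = (s + 5/4)/(s + 1)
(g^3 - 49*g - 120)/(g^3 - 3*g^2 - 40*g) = (g + 3)/g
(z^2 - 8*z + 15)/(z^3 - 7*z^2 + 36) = (z - 5)/(z^2 - 4*z - 12)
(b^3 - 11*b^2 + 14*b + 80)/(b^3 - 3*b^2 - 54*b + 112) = (b^2 - 3*b - 10)/(b^2 + 5*b - 14)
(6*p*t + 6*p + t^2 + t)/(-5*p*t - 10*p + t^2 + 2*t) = (-6*p*t - 6*p - t^2 - t)/(5*p*t + 10*p - t^2 - 2*t)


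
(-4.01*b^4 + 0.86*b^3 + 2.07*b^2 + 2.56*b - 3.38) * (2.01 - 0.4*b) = 1.604*b^5 - 8.4041*b^4 + 0.9006*b^3 + 3.1367*b^2 + 6.4976*b - 6.7938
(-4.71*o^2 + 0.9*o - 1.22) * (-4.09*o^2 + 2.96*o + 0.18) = 19.2639*o^4 - 17.6226*o^3 + 6.806*o^2 - 3.4492*o - 0.2196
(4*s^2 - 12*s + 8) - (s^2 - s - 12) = 3*s^2 - 11*s + 20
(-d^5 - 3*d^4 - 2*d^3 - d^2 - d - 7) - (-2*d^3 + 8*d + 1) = -d^5 - 3*d^4 - d^2 - 9*d - 8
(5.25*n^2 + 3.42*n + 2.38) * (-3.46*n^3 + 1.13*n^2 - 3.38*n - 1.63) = -18.165*n^5 - 5.9007*n^4 - 22.1152*n^3 - 17.4277*n^2 - 13.619*n - 3.8794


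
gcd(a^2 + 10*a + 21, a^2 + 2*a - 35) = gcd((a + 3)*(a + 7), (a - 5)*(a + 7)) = a + 7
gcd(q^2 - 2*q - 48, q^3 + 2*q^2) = 1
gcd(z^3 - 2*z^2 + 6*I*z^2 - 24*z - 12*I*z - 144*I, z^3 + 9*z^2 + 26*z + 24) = z + 4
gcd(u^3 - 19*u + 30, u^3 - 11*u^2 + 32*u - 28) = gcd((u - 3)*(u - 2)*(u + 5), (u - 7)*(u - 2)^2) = u - 2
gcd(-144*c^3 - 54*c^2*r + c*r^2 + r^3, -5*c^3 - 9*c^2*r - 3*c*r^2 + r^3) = 1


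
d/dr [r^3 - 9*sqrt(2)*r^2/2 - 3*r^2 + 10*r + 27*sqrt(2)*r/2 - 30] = 3*r^2 - 9*sqrt(2)*r - 6*r + 10 + 27*sqrt(2)/2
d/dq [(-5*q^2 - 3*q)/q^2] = 3/q^2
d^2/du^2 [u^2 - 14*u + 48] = 2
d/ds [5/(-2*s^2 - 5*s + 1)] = 5*(4*s + 5)/(2*s^2 + 5*s - 1)^2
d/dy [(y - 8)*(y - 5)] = 2*y - 13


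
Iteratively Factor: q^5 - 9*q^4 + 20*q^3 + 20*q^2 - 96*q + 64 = (q - 1)*(q^4 - 8*q^3 + 12*q^2 + 32*q - 64) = (q - 1)*(q + 2)*(q^3 - 10*q^2 + 32*q - 32) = (q - 4)*(q - 1)*(q + 2)*(q^2 - 6*q + 8) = (q - 4)*(q - 2)*(q - 1)*(q + 2)*(q - 4)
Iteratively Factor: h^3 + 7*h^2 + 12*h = (h + 3)*(h^2 + 4*h) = (h + 3)*(h + 4)*(h)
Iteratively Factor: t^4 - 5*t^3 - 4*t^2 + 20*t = (t - 5)*(t^3 - 4*t) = t*(t - 5)*(t^2 - 4) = t*(t - 5)*(t + 2)*(t - 2)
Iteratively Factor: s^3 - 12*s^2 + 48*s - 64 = (s - 4)*(s^2 - 8*s + 16) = (s - 4)^2*(s - 4)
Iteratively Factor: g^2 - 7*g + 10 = (g - 5)*(g - 2)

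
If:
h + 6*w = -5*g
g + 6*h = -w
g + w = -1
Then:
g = -35/6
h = 1/6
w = 29/6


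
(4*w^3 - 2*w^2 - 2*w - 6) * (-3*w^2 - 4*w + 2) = -12*w^5 - 10*w^4 + 22*w^3 + 22*w^2 + 20*w - 12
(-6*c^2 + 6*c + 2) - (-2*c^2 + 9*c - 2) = -4*c^2 - 3*c + 4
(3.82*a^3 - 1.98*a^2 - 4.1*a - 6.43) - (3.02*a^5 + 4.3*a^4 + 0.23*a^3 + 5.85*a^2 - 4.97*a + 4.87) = -3.02*a^5 - 4.3*a^4 + 3.59*a^3 - 7.83*a^2 + 0.87*a - 11.3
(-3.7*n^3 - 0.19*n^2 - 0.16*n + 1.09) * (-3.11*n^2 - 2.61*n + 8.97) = 11.507*n^5 + 10.2479*n^4 - 32.1955*n^3 - 4.6766*n^2 - 4.2801*n + 9.7773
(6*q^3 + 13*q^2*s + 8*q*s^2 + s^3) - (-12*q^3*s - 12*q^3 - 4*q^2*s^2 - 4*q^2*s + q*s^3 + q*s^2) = 12*q^3*s + 18*q^3 + 4*q^2*s^2 + 17*q^2*s - q*s^3 + 7*q*s^2 + s^3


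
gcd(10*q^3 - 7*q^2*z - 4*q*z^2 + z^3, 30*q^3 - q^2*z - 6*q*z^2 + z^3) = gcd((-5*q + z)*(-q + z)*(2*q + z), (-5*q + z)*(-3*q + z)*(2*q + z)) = -10*q^2 - 3*q*z + z^2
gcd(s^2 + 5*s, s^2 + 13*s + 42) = 1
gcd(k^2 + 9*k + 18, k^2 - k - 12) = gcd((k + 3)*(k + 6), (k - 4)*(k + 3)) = k + 3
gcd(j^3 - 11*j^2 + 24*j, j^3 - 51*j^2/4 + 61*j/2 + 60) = j - 8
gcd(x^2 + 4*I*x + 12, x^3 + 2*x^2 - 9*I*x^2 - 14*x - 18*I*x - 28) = x - 2*I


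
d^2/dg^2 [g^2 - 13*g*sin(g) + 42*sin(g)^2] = 13*g*sin(g) - 168*sin(g)^2 - 26*cos(g) + 86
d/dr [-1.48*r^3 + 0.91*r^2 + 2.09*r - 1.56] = -4.44*r^2 + 1.82*r + 2.09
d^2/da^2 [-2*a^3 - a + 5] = -12*a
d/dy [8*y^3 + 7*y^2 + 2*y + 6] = 24*y^2 + 14*y + 2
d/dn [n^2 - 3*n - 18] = 2*n - 3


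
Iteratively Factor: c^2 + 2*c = (c + 2)*(c)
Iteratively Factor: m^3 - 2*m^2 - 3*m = (m)*(m^2 - 2*m - 3) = m*(m - 3)*(m + 1)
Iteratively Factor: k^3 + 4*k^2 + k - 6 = (k + 2)*(k^2 + 2*k - 3) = (k + 2)*(k + 3)*(k - 1)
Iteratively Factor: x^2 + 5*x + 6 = (x + 2)*(x + 3)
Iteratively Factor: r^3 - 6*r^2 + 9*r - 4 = (r - 1)*(r^2 - 5*r + 4) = (r - 4)*(r - 1)*(r - 1)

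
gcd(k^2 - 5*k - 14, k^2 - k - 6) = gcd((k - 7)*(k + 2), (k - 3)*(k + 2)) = k + 2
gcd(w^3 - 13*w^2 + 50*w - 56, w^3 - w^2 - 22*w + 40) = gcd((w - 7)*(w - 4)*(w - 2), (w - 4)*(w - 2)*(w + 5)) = w^2 - 6*w + 8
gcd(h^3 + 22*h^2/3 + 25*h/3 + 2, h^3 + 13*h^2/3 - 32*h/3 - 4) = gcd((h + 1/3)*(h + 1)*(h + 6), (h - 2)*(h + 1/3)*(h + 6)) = h^2 + 19*h/3 + 2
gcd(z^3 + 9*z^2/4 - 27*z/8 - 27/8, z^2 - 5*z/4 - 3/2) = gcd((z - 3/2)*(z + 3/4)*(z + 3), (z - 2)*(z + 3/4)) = z + 3/4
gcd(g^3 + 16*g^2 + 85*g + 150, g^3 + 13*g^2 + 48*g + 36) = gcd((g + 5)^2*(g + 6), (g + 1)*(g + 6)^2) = g + 6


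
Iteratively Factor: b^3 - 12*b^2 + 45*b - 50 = (b - 2)*(b^2 - 10*b + 25) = (b - 5)*(b - 2)*(b - 5)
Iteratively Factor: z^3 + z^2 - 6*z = (z - 2)*(z^2 + 3*z) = z*(z - 2)*(z + 3)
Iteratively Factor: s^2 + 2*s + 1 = (s + 1)*(s + 1)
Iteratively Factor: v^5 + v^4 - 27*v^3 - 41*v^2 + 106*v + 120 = (v + 4)*(v^4 - 3*v^3 - 15*v^2 + 19*v + 30) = (v - 5)*(v + 4)*(v^3 + 2*v^2 - 5*v - 6) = (v - 5)*(v + 3)*(v + 4)*(v^2 - v - 2) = (v - 5)*(v - 2)*(v + 3)*(v + 4)*(v + 1)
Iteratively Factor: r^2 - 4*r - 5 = (r - 5)*(r + 1)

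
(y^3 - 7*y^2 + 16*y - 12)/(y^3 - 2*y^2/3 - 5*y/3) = 3*(-y^3 + 7*y^2 - 16*y + 12)/(y*(-3*y^2 + 2*y + 5))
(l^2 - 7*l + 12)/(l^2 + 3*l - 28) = (l - 3)/(l + 7)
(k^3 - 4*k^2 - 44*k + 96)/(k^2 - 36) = (k^2 - 10*k + 16)/(k - 6)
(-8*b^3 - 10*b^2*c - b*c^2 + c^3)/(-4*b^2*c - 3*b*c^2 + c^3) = (2*b + c)/c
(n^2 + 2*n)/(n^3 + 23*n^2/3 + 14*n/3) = 3*(n + 2)/(3*n^2 + 23*n + 14)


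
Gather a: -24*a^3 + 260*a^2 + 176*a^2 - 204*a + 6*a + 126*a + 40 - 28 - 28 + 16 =-24*a^3 + 436*a^2 - 72*a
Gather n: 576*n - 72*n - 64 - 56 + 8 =504*n - 112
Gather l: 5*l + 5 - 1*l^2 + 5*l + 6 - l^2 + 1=-2*l^2 + 10*l + 12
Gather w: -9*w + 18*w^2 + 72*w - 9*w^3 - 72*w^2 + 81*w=-9*w^3 - 54*w^2 + 144*w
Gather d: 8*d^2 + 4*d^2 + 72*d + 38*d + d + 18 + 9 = 12*d^2 + 111*d + 27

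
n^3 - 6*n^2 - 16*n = n*(n - 8)*(n + 2)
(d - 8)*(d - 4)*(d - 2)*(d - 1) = d^4 - 15*d^3 + 70*d^2 - 120*d + 64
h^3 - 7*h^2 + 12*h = h*(h - 4)*(h - 3)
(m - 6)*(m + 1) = m^2 - 5*m - 6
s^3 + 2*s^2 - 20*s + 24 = (s - 2)^2*(s + 6)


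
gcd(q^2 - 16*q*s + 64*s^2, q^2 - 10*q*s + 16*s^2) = q - 8*s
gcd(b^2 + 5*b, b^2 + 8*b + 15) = b + 5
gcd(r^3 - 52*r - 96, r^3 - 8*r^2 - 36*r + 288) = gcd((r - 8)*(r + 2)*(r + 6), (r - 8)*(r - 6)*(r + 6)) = r^2 - 2*r - 48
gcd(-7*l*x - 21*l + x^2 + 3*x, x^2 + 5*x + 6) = x + 3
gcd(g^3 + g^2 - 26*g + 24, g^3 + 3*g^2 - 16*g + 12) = g^2 + 5*g - 6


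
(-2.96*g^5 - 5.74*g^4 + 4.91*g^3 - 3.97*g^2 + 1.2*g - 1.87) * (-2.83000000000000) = 8.3768*g^5 + 16.2442*g^4 - 13.8953*g^3 + 11.2351*g^2 - 3.396*g + 5.2921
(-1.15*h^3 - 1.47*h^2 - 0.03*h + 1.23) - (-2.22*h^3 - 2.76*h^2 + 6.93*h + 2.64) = 1.07*h^3 + 1.29*h^2 - 6.96*h - 1.41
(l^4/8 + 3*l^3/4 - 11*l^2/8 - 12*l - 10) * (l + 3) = l^5/8 + 9*l^4/8 + 7*l^3/8 - 129*l^2/8 - 46*l - 30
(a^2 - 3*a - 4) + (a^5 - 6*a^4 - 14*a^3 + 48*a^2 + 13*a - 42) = a^5 - 6*a^4 - 14*a^3 + 49*a^2 + 10*a - 46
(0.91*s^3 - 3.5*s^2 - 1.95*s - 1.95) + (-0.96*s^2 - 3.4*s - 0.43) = 0.91*s^3 - 4.46*s^2 - 5.35*s - 2.38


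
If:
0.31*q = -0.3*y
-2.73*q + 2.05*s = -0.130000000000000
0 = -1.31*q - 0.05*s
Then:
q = 0.00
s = -0.06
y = -0.00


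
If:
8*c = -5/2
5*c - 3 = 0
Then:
No Solution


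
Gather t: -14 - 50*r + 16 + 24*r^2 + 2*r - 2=24*r^2 - 48*r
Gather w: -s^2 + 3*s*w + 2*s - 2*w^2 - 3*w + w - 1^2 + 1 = -s^2 + 2*s - 2*w^2 + w*(3*s - 2)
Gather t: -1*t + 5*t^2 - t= 5*t^2 - 2*t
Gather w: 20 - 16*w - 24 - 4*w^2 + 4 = -4*w^2 - 16*w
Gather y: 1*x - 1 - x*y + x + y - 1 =2*x + y*(1 - x) - 2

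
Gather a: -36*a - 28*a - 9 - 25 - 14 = -64*a - 48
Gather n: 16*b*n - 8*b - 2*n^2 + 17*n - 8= -8*b - 2*n^2 + n*(16*b + 17) - 8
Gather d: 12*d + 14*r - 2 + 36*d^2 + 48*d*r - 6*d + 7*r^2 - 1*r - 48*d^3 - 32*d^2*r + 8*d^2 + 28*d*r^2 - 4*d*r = -48*d^3 + d^2*(44 - 32*r) + d*(28*r^2 + 44*r + 6) + 7*r^2 + 13*r - 2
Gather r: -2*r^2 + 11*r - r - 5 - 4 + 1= -2*r^2 + 10*r - 8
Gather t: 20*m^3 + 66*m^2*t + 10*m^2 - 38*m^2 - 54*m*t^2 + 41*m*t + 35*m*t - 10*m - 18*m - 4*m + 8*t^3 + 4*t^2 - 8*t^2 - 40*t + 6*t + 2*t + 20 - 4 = 20*m^3 - 28*m^2 - 32*m + 8*t^3 + t^2*(-54*m - 4) + t*(66*m^2 + 76*m - 32) + 16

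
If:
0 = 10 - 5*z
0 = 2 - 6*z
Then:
No Solution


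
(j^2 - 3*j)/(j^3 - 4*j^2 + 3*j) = 1/(j - 1)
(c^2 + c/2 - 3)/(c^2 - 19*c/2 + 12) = (c + 2)/(c - 8)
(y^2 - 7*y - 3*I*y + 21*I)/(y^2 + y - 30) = (y^2 - 7*y - 3*I*y + 21*I)/(y^2 + y - 30)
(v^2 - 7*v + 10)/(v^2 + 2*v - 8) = (v - 5)/(v + 4)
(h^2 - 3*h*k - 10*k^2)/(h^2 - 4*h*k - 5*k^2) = (h + 2*k)/(h + k)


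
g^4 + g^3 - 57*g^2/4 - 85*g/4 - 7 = (g - 4)*(g + 1/2)*(g + 1)*(g + 7/2)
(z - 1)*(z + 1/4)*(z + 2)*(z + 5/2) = z^4 + 15*z^3/4 + 11*z^2/8 - 39*z/8 - 5/4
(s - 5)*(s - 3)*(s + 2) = s^3 - 6*s^2 - s + 30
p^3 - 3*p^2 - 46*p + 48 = (p - 8)*(p - 1)*(p + 6)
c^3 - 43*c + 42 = (c - 6)*(c - 1)*(c + 7)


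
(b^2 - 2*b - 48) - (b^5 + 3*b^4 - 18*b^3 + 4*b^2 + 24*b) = -b^5 - 3*b^4 + 18*b^3 - 3*b^2 - 26*b - 48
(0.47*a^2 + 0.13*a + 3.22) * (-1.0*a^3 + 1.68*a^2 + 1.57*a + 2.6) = -0.47*a^5 + 0.6596*a^4 - 2.2637*a^3 + 6.8357*a^2 + 5.3934*a + 8.372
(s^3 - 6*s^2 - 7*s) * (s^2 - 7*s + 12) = s^5 - 13*s^4 + 47*s^3 - 23*s^2 - 84*s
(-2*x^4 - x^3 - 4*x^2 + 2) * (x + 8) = -2*x^5 - 17*x^4 - 12*x^3 - 32*x^2 + 2*x + 16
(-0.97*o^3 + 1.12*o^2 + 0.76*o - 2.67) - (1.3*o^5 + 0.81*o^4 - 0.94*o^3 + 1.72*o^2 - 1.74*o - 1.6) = -1.3*o^5 - 0.81*o^4 - 0.03*o^3 - 0.6*o^2 + 2.5*o - 1.07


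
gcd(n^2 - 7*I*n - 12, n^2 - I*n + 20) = 1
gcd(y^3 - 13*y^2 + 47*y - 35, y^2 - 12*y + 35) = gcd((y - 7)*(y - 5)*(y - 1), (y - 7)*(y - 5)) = y^2 - 12*y + 35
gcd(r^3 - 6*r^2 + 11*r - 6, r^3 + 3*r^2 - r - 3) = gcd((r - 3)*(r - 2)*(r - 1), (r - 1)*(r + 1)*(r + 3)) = r - 1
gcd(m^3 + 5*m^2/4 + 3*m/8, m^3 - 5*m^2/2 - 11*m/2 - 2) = m + 1/2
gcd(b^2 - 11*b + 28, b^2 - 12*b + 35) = b - 7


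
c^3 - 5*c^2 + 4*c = c*(c - 4)*(c - 1)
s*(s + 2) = s^2 + 2*s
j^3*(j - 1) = j^4 - j^3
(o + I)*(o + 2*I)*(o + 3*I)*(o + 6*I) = o^4 + 12*I*o^3 - 47*o^2 - 72*I*o + 36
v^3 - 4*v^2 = v^2*(v - 4)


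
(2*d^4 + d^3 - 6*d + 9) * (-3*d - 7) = -6*d^5 - 17*d^4 - 7*d^3 + 18*d^2 + 15*d - 63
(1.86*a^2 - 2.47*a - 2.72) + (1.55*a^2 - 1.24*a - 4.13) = 3.41*a^2 - 3.71*a - 6.85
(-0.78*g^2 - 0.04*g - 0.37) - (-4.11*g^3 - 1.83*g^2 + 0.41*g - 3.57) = 4.11*g^3 + 1.05*g^2 - 0.45*g + 3.2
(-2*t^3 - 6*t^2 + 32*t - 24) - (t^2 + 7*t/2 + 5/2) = -2*t^3 - 7*t^2 + 57*t/2 - 53/2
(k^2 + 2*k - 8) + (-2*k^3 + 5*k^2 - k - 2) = -2*k^3 + 6*k^2 + k - 10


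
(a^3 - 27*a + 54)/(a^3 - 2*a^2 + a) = (a^3 - 27*a + 54)/(a*(a^2 - 2*a + 1))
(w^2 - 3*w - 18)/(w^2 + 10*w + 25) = (w^2 - 3*w - 18)/(w^2 + 10*w + 25)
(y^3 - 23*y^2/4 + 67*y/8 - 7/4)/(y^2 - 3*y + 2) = (8*y^2 - 30*y + 7)/(8*(y - 1))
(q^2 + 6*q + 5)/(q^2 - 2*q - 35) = (q + 1)/(q - 7)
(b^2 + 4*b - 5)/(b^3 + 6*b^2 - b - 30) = (b - 1)/(b^2 + b - 6)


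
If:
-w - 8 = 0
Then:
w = -8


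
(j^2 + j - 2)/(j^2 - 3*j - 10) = (j - 1)/(j - 5)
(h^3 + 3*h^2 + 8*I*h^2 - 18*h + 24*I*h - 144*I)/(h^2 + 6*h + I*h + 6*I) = (h^2 + h*(-3 + 8*I) - 24*I)/(h + I)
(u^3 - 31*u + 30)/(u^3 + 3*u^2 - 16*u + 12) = (u - 5)/(u - 2)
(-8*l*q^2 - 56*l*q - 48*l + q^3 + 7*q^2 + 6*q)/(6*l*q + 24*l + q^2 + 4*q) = (-8*l*q^2 - 56*l*q - 48*l + q^3 + 7*q^2 + 6*q)/(6*l*q + 24*l + q^2 + 4*q)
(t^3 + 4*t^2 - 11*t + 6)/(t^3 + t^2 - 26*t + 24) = (t - 1)/(t - 4)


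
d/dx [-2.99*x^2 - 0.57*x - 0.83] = -5.98*x - 0.57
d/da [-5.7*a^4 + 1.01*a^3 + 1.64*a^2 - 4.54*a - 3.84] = -22.8*a^3 + 3.03*a^2 + 3.28*a - 4.54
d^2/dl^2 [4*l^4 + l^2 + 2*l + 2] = 48*l^2 + 2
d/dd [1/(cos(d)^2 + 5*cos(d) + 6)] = (2*cos(d) + 5)*sin(d)/(cos(d)^2 + 5*cos(d) + 6)^2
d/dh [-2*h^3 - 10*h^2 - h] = -6*h^2 - 20*h - 1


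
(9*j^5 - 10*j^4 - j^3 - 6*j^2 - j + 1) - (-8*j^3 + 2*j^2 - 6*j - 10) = 9*j^5 - 10*j^4 + 7*j^3 - 8*j^2 + 5*j + 11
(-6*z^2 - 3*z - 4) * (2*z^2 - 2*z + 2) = -12*z^4 + 6*z^3 - 14*z^2 + 2*z - 8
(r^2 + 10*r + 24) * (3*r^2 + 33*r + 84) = 3*r^4 + 63*r^3 + 486*r^2 + 1632*r + 2016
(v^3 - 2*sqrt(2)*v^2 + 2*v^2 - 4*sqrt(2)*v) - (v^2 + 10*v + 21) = v^3 - 2*sqrt(2)*v^2 + v^2 - 10*v - 4*sqrt(2)*v - 21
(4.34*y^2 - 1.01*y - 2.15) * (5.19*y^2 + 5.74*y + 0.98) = 22.5246*y^4 + 19.6697*y^3 - 12.7027*y^2 - 13.3308*y - 2.107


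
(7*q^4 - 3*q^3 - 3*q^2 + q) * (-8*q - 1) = -56*q^5 + 17*q^4 + 27*q^3 - 5*q^2 - q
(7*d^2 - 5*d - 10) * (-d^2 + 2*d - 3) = -7*d^4 + 19*d^3 - 21*d^2 - 5*d + 30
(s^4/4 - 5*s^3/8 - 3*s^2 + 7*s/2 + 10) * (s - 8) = s^5/4 - 21*s^4/8 + 2*s^3 + 55*s^2/2 - 18*s - 80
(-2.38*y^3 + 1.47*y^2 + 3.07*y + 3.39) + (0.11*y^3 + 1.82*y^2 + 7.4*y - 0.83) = -2.27*y^3 + 3.29*y^2 + 10.47*y + 2.56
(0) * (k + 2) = 0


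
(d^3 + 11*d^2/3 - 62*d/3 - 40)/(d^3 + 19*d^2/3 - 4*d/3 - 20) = (3*d^2 - 7*d - 20)/(3*d^2 + d - 10)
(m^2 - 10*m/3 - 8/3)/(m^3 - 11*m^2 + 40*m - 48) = (m + 2/3)/(m^2 - 7*m + 12)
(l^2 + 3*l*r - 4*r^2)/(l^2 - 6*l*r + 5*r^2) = (-l - 4*r)/(-l + 5*r)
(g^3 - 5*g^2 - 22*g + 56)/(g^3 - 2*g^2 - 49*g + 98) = (g + 4)/(g + 7)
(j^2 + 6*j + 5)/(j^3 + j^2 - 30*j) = (j^2 + 6*j + 5)/(j*(j^2 + j - 30))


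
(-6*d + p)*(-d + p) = 6*d^2 - 7*d*p + p^2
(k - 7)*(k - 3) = k^2 - 10*k + 21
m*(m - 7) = m^2 - 7*m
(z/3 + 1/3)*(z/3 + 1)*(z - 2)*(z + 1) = z^4/9 + z^3/3 - z^2/3 - 11*z/9 - 2/3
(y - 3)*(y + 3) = y^2 - 9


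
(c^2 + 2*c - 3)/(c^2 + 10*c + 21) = (c - 1)/(c + 7)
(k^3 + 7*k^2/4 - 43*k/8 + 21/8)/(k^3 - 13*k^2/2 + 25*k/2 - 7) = (8*k^2 + 22*k - 21)/(4*(2*k^2 - 11*k + 14))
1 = 1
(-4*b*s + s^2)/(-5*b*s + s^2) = (4*b - s)/(5*b - s)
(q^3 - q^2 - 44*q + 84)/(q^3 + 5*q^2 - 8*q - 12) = (q^2 + q - 42)/(q^2 + 7*q + 6)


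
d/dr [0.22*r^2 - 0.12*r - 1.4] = 0.44*r - 0.12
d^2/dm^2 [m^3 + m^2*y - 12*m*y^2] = 6*m + 2*y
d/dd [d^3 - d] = 3*d^2 - 1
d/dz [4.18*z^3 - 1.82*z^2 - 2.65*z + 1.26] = 12.54*z^2 - 3.64*z - 2.65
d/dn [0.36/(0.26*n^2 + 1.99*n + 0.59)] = (-0.1872*n - 0.7164)/(0.26*n^2 + 1.99*n + 0.59)^2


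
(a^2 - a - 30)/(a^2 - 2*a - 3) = (-a^2 + a + 30)/(-a^2 + 2*a + 3)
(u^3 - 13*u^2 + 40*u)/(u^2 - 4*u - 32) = u*(u - 5)/(u + 4)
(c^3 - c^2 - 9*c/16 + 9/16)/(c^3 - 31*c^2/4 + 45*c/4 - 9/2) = (c + 3/4)/(c - 6)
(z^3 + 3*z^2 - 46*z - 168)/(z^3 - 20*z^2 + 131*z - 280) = (z^2 + 10*z + 24)/(z^2 - 13*z + 40)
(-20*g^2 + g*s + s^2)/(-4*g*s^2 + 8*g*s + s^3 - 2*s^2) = (5*g + s)/(s*(s - 2))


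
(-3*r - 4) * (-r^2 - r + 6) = 3*r^3 + 7*r^2 - 14*r - 24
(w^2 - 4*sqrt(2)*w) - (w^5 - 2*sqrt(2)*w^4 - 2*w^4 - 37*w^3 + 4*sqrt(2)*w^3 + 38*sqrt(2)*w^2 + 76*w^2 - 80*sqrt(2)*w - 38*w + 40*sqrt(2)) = -w^5 + 2*w^4 + 2*sqrt(2)*w^4 - 4*sqrt(2)*w^3 + 37*w^3 - 75*w^2 - 38*sqrt(2)*w^2 + 38*w + 76*sqrt(2)*w - 40*sqrt(2)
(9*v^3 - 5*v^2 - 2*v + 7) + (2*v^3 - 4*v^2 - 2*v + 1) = 11*v^3 - 9*v^2 - 4*v + 8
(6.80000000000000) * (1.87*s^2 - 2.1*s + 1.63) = 12.716*s^2 - 14.28*s + 11.084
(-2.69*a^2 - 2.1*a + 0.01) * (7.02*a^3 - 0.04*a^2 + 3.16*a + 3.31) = -18.8838*a^5 - 14.6344*a^4 - 8.3462*a^3 - 15.5403*a^2 - 6.9194*a + 0.0331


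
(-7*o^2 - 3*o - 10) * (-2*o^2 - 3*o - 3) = 14*o^4 + 27*o^3 + 50*o^2 + 39*o + 30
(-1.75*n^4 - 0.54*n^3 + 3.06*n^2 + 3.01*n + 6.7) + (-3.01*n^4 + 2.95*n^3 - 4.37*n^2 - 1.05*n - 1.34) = -4.76*n^4 + 2.41*n^3 - 1.31*n^2 + 1.96*n + 5.36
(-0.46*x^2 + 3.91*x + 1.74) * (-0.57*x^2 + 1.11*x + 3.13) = 0.2622*x^4 - 2.7393*x^3 + 1.9085*x^2 + 14.1697*x + 5.4462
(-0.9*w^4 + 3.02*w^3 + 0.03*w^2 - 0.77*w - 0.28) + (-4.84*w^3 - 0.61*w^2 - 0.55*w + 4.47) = -0.9*w^4 - 1.82*w^3 - 0.58*w^2 - 1.32*w + 4.19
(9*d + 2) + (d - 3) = 10*d - 1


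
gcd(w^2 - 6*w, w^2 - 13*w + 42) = w - 6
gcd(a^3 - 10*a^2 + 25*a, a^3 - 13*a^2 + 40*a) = a^2 - 5*a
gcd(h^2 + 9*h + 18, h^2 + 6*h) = h + 6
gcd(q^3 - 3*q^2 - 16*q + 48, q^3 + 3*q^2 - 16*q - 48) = q^2 - 16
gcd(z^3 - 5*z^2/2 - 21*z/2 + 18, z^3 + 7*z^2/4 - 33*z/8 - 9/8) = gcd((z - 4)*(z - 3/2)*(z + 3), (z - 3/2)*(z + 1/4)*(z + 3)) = z^2 + 3*z/2 - 9/2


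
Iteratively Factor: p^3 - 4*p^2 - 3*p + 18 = (p - 3)*(p^2 - p - 6) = (p - 3)*(p + 2)*(p - 3)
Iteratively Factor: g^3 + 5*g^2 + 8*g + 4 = (g + 2)*(g^2 + 3*g + 2) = (g + 1)*(g + 2)*(g + 2)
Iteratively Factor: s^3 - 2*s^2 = (s)*(s^2 - 2*s) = s*(s - 2)*(s)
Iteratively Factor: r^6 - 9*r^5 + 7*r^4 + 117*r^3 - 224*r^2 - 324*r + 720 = (r + 2)*(r^5 - 11*r^4 + 29*r^3 + 59*r^2 - 342*r + 360) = (r - 5)*(r + 2)*(r^4 - 6*r^3 - r^2 + 54*r - 72) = (r - 5)*(r - 2)*(r + 2)*(r^3 - 4*r^2 - 9*r + 36) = (r - 5)*(r - 3)*(r - 2)*(r + 2)*(r^2 - r - 12) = (r - 5)*(r - 3)*(r - 2)*(r + 2)*(r + 3)*(r - 4)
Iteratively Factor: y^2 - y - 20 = (y + 4)*(y - 5)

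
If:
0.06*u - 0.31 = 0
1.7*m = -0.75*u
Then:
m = -2.28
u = 5.17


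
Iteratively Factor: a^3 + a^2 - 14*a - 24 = (a + 3)*(a^2 - 2*a - 8) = (a + 2)*(a + 3)*(a - 4)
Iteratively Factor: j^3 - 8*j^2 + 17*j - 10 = (j - 5)*(j^2 - 3*j + 2) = (j - 5)*(j - 2)*(j - 1)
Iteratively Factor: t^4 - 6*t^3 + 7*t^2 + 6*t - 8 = (t - 4)*(t^3 - 2*t^2 - t + 2) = (t - 4)*(t + 1)*(t^2 - 3*t + 2) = (t - 4)*(t - 1)*(t + 1)*(t - 2)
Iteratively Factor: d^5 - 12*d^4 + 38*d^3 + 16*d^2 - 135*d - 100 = (d - 5)*(d^4 - 7*d^3 + 3*d^2 + 31*d + 20) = (d - 5)*(d - 4)*(d^3 - 3*d^2 - 9*d - 5) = (d - 5)^2*(d - 4)*(d^2 + 2*d + 1) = (d - 5)^2*(d - 4)*(d + 1)*(d + 1)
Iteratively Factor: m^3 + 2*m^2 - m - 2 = (m + 2)*(m^2 - 1) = (m - 1)*(m + 2)*(m + 1)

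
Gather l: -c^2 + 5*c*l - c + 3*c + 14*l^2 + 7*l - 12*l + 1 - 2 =-c^2 + 2*c + 14*l^2 + l*(5*c - 5) - 1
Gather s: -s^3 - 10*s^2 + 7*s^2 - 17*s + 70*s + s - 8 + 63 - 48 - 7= -s^3 - 3*s^2 + 54*s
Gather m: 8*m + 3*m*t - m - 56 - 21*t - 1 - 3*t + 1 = m*(3*t + 7) - 24*t - 56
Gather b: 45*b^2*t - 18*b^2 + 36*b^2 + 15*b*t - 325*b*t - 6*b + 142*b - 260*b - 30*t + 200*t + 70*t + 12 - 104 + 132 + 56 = b^2*(45*t + 18) + b*(-310*t - 124) + 240*t + 96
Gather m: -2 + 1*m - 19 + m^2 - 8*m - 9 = m^2 - 7*m - 30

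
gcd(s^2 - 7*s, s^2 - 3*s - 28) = s - 7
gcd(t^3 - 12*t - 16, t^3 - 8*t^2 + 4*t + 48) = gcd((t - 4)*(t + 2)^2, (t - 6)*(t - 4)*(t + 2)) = t^2 - 2*t - 8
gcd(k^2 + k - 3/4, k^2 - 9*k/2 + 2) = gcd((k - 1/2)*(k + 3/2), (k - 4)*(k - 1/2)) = k - 1/2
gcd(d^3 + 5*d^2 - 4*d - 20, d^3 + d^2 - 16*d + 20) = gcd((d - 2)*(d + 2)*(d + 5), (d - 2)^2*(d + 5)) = d^2 + 3*d - 10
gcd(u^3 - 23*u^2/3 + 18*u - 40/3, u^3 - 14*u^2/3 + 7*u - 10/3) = u^2 - 11*u/3 + 10/3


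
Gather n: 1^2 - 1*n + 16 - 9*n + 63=80 - 10*n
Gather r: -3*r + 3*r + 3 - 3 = 0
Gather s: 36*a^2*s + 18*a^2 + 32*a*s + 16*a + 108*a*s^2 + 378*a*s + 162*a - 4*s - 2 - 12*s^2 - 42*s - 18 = 18*a^2 + 178*a + s^2*(108*a - 12) + s*(36*a^2 + 410*a - 46) - 20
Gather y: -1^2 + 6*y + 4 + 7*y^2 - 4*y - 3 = 7*y^2 + 2*y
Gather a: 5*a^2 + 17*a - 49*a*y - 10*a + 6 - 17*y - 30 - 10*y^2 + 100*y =5*a^2 + a*(7 - 49*y) - 10*y^2 + 83*y - 24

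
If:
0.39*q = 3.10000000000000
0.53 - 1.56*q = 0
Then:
No Solution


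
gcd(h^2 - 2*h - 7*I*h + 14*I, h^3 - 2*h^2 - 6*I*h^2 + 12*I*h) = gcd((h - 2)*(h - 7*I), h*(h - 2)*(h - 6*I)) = h - 2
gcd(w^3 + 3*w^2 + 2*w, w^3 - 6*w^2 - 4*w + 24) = w + 2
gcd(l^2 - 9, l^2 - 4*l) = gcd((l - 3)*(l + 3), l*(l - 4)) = 1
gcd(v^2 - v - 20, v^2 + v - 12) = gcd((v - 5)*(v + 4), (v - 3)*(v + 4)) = v + 4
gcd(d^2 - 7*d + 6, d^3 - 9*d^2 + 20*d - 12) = d^2 - 7*d + 6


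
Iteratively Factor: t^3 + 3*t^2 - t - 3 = (t + 1)*(t^2 + 2*t - 3) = (t + 1)*(t + 3)*(t - 1)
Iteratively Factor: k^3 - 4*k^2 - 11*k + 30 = (k - 5)*(k^2 + k - 6) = (k - 5)*(k + 3)*(k - 2)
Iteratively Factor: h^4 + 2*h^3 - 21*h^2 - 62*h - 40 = (h + 2)*(h^3 - 21*h - 20) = (h + 1)*(h + 2)*(h^2 - h - 20) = (h - 5)*(h + 1)*(h + 2)*(h + 4)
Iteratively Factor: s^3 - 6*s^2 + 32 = (s + 2)*(s^2 - 8*s + 16) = (s - 4)*(s + 2)*(s - 4)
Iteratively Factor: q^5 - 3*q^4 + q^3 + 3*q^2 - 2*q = (q - 1)*(q^4 - 2*q^3 - q^2 + 2*q) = (q - 1)*(q + 1)*(q^3 - 3*q^2 + 2*q) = (q - 1)^2*(q + 1)*(q^2 - 2*q) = q*(q - 1)^2*(q + 1)*(q - 2)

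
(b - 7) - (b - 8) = 1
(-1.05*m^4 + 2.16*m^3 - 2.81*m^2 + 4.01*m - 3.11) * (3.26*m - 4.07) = -3.423*m^5 + 11.3151*m^4 - 17.9518*m^3 + 24.5093*m^2 - 26.4593*m + 12.6577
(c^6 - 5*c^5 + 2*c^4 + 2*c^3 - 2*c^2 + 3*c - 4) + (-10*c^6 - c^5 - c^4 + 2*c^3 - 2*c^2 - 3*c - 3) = -9*c^6 - 6*c^5 + c^4 + 4*c^3 - 4*c^2 - 7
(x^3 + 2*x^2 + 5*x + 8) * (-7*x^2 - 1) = -7*x^5 - 14*x^4 - 36*x^3 - 58*x^2 - 5*x - 8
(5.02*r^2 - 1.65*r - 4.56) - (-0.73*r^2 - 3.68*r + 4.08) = 5.75*r^2 + 2.03*r - 8.64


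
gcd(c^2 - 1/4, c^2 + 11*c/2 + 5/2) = c + 1/2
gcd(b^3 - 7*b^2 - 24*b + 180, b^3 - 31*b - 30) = b^2 - b - 30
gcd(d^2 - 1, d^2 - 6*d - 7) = d + 1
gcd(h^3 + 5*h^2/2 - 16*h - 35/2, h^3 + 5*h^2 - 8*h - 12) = h + 1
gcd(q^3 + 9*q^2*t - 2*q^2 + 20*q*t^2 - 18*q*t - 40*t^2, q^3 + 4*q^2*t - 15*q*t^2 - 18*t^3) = 1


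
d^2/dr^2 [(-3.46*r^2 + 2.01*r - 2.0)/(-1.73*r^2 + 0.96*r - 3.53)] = (-0.538721999999993*r^3 - 90.864444*r^2 + 53.719614*r + 51.865252)/(5.177717*r^6 - 8.619552*r^5 + 36.477915*r^4 - 36.06048*r^3 + 74.431815*r^2 - 35.887392*r + 43.986977)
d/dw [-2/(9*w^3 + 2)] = 54*w^2/(9*w^3 + 2)^2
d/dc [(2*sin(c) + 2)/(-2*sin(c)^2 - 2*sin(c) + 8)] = (sin(c)^2 + 2*sin(c) + 5)*cos(c)/(sin(c)^2 + sin(c) - 4)^2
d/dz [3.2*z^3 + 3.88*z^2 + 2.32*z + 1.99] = 9.6*z^2 + 7.76*z + 2.32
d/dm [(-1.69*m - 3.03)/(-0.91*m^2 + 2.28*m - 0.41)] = (-1.5379*m^2 - 5.5146*m + 7.6013)/(0.8281*m^4 - 4.1496*m^3 + 5.9446*m^2 - 1.8696*m + 0.1681)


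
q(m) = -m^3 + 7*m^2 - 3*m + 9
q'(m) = -3*m^2 + 14*m - 3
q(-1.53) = 33.56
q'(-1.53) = -31.44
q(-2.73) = 89.71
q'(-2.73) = -63.58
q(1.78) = 20.20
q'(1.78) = 12.41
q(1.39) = 15.67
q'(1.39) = 10.66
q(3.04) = 36.48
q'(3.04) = 11.84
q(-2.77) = 92.27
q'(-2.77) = -64.80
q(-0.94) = 18.84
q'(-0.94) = -18.81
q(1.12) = 13.02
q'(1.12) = 8.92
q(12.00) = -747.00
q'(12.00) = -267.00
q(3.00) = 36.00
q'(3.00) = 12.00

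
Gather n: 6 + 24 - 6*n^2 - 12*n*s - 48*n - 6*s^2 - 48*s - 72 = -6*n^2 + n*(-12*s - 48) - 6*s^2 - 48*s - 42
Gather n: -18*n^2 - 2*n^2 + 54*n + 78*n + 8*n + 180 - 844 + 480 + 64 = -20*n^2 + 140*n - 120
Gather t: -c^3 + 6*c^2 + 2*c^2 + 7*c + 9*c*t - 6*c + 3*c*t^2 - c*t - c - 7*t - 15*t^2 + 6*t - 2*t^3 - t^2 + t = -c^3 + 8*c^2 + 8*c*t - 2*t^3 + t^2*(3*c - 16)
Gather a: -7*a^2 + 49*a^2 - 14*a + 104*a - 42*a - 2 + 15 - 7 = 42*a^2 + 48*a + 6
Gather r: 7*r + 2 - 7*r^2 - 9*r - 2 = -7*r^2 - 2*r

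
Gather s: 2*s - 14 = 2*s - 14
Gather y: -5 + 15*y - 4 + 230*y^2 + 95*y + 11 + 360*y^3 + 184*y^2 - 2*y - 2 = 360*y^3 + 414*y^2 + 108*y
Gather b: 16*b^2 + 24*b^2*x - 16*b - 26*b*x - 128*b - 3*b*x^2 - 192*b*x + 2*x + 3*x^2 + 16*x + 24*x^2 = b^2*(24*x + 16) + b*(-3*x^2 - 218*x - 144) + 27*x^2 + 18*x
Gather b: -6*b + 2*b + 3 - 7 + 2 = -4*b - 2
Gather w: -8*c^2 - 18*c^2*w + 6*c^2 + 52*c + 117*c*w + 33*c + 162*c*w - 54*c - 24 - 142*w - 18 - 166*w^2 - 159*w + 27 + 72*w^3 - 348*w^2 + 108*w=-2*c^2 + 31*c + 72*w^3 - 514*w^2 + w*(-18*c^2 + 279*c - 193) - 15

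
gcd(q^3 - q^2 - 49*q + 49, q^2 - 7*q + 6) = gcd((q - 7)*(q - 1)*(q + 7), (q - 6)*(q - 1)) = q - 1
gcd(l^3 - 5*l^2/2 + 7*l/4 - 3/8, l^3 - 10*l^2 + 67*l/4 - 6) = l^2 - 2*l + 3/4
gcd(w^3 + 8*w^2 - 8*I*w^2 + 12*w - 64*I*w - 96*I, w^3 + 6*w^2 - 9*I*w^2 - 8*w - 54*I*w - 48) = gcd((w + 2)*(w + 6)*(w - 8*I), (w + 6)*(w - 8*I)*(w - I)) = w^2 + w*(6 - 8*I) - 48*I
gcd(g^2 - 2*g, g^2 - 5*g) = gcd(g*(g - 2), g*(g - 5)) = g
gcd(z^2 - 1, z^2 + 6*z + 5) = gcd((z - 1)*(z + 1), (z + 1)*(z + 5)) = z + 1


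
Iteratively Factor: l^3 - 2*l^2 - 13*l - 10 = (l + 1)*(l^2 - 3*l - 10) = (l + 1)*(l + 2)*(l - 5)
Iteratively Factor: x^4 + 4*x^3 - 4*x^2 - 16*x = (x - 2)*(x^3 + 6*x^2 + 8*x) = (x - 2)*(x + 2)*(x^2 + 4*x) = (x - 2)*(x + 2)*(x + 4)*(x)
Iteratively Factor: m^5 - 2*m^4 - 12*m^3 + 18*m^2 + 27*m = (m - 3)*(m^4 + m^3 - 9*m^2 - 9*m) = (m - 3)^2*(m^3 + 4*m^2 + 3*m) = m*(m - 3)^2*(m^2 + 4*m + 3) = m*(m - 3)^2*(m + 3)*(m + 1)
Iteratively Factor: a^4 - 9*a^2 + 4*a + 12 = (a + 3)*(a^3 - 3*a^2 + 4) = (a - 2)*(a + 3)*(a^2 - a - 2) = (a - 2)^2*(a + 3)*(a + 1)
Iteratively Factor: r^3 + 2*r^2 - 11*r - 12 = (r + 1)*(r^2 + r - 12) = (r - 3)*(r + 1)*(r + 4)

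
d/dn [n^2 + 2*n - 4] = 2*n + 2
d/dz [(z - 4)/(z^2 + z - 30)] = (z^2 + z - (z - 4)*(2*z + 1) - 30)/(z^2 + z - 30)^2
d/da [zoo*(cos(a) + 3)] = zoo*sin(a)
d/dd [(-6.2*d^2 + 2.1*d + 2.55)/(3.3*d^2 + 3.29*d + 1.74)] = (-27.328*d^2 - 38.406*d - 4.7355)/(10.89*d^4 + 21.714*d^3 + 22.3081*d^2 + 11.4492*d + 3.0276)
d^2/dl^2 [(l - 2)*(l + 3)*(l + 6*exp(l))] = 6*l^2*exp(l) + 30*l*exp(l) + 6*l - 12*exp(l) + 2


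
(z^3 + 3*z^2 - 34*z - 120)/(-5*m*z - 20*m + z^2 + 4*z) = (z^2 - z - 30)/(-5*m + z)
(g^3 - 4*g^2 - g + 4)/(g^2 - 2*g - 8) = (g^2 - 1)/(g + 2)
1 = 1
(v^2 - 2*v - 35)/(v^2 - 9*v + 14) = (v + 5)/(v - 2)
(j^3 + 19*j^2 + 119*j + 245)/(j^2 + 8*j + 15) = (j^2 + 14*j + 49)/(j + 3)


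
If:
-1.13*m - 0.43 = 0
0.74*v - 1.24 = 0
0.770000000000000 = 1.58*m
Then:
No Solution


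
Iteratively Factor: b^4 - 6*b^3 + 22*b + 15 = (b + 1)*(b^3 - 7*b^2 + 7*b + 15) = (b - 3)*(b + 1)*(b^2 - 4*b - 5) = (b - 5)*(b - 3)*(b + 1)*(b + 1)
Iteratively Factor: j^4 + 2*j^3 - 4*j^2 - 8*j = (j)*(j^3 + 2*j^2 - 4*j - 8) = j*(j - 2)*(j^2 + 4*j + 4) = j*(j - 2)*(j + 2)*(j + 2)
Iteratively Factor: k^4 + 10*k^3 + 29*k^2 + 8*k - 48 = (k + 3)*(k^3 + 7*k^2 + 8*k - 16) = (k + 3)*(k + 4)*(k^2 + 3*k - 4) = (k + 3)*(k + 4)^2*(k - 1)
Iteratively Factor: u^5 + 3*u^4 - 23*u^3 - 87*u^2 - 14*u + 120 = (u + 4)*(u^4 - u^3 - 19*u^2 - 11*u + 30) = (u + 3)*(u + 4)*(u^3 - 4*u^2 - 7*u + 10) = (u - 1)*(u + 3)*(u + 4)*(u^2 - 3*u - 10) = (u - 5)*(u - 1)*(u + 3)*(u + 4)*(u + 2)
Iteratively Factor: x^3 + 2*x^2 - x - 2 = (x - 1)*(x^2 + 3*x + 2) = (x - 1)*(x + 1)*(x + 2)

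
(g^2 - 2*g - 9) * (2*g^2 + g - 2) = 2*g^4 - 3*g^3 - 22*g^2 - 5*g + 18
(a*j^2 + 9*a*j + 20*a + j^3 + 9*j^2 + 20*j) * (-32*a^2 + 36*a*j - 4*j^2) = -32*a^3*j^2 - 288*a^3*j - 640*a^3 + 4*a^2*j^3 + 36*a^2*j^2 + 80*a^2*j + 32*a*j^4 + 288*a*j^3 + 640*a*j^2 - 4*j^5 - 36*j^4 - 80*j^3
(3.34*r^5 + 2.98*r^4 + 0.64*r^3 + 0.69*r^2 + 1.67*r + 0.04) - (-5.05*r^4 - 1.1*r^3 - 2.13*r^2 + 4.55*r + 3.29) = 3.34*r^5 + 8.03*r^4 + 1.74*r^3 + 2.82*r^2 - 2.88*r - 3.25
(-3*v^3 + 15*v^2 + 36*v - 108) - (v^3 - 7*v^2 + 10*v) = -4*v^3 + 22*v^2 + 26*v - 108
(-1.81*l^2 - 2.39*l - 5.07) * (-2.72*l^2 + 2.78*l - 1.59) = 4.9232*l^4 + 1.469*l^3 + 10.0241*l^2 - 10.2945*l + 8.0613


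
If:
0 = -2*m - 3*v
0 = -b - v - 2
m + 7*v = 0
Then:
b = -2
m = 0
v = 0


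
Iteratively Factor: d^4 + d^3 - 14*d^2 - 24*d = (d - 4)*(d^3 + 5*d^2 + 6*d) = d*(d - 4)*(d^2 + 5*d + 6) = d*(d - 4)*(d + 2)*(d + 3)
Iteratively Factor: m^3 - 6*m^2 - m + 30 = (m - 3)*(m^2 - 3*m - 10) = (m - 3)*(m + 2)*(m - 5)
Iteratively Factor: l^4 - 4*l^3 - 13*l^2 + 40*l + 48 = (l - 4)*(l^3 - 13*l - 12) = (l - 4)*(l + 1)*(l^2 - l - 12) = (l - 4)*(l + 1)*(l + 3)*(l - 4)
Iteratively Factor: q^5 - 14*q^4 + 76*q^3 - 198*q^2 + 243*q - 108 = (q - 1)*(q^4 - 13*q^3 + 63*q^2 - 135*q + 108) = (q - 3)*(q - 1)*(q^3 - 10*q^2 + 33*q - 36) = (q - 3)^2*(q - 1)*(q^2 - 7*q + 12) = (q - 3)^3*(q - 1)*(q - 4)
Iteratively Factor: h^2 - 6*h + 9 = (h - 3)*(h - 3)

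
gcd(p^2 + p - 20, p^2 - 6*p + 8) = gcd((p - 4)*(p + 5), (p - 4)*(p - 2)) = p - 4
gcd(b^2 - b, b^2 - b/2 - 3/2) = 1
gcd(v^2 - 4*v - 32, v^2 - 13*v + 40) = v - 8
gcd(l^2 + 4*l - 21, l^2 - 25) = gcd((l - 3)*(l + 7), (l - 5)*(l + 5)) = 1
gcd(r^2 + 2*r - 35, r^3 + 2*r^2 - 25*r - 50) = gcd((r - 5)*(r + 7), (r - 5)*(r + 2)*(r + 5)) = r - 5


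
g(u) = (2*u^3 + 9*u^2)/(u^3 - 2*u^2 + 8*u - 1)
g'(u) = (6*u^2 + 18*u)/(u^3 - 2*u^2 + 8*u - 1) + (2*u^3 + 9*u^2)*(-3*u^2 + 4*u - 8)/(u^3 - 2*u^2 + 8*u - 1)^2 = u*(-13*u^3 + 32*u^2 + 66*u - 18)/(u^6 - 4*u^5 + 20*u^4 - 34*u^3 + 68*u^2 - 16*u + 1)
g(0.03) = -0.01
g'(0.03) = -0.83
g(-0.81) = -0.52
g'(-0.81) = 0.41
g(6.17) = 3.92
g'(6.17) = -0.21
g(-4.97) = 0.11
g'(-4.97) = -0.22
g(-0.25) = -0.17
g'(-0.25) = 0.82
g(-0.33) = -0.23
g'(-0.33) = 0.78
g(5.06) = 4.15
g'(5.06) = -0.20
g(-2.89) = -0.41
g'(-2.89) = -0.25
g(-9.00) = 0.76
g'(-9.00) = -0.11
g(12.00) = 3.10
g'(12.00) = -0.09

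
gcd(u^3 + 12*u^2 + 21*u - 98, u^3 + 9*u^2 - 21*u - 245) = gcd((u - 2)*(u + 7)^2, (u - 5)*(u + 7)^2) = u^2 + 14*u + 49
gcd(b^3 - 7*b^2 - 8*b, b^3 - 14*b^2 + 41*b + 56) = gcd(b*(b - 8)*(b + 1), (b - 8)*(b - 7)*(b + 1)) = b^2 - 7*b - 8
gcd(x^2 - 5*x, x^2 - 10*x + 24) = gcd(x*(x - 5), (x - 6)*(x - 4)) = 1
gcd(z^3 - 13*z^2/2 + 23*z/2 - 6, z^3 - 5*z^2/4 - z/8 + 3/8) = z - 1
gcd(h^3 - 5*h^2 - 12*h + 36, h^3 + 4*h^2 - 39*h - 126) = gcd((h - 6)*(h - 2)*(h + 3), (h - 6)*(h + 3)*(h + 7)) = h^2 - 3*h - 18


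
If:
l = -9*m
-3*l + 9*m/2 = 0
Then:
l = 0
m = 0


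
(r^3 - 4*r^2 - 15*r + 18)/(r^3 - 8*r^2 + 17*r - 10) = (r^2 - 3*r - 18)/(r^2 - 7*r + 10)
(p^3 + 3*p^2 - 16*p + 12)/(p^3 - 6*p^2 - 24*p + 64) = (p^2 + 5*p - 6)/(p^2 - 4*p - 32)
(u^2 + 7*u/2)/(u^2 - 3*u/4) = 2*(2*u + 7)/(4*u - 3)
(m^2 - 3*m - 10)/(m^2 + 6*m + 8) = (m - 5)/(m + 4)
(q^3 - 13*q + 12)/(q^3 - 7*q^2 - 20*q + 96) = (q - 1)/(q - 8)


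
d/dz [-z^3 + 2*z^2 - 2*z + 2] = -3*z^2 + 4*z - 2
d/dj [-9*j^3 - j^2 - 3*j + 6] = -27*j^2 - 2*j - 3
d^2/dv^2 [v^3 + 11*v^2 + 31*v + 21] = 6*v + 22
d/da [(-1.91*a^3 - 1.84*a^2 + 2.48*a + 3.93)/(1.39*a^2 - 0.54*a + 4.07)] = (-2.6549*a^4 + 2.0628*a^3 - 25.7747*a^2 - 25.903*a + 12.2158)/(1.9321*a^4 - 1.5012*a^3 + 11.6062*a^2 - 4.3956*a + 16.5649)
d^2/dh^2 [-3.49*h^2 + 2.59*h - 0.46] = -6.98000000000000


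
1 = 1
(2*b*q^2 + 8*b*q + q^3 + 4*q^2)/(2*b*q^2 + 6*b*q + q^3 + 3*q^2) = (q + 4)/(q + 3)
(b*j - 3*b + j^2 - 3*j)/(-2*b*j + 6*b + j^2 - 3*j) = (-b - j)/(2*b - j)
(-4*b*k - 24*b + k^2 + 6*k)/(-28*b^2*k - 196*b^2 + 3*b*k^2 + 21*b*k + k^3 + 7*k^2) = (k + 6)/(7*b*k + 49*b + k^2 + 7*k)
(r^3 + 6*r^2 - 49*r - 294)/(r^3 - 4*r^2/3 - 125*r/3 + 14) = 3*(r + 7)/(3*r - 1)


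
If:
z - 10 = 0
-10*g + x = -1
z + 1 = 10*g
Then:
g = 11/10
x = 10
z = 10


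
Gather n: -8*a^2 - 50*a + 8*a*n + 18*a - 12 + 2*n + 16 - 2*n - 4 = -8*a^2 + 8*a*n - 32*a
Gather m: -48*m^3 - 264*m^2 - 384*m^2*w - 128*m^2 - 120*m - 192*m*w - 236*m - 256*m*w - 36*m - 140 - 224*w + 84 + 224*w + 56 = -48*m^3 + m^2*(-384*w - 392) + m*(-448*w - 392)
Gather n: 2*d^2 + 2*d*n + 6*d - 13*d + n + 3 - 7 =2*d^2 - 7*d + n*(2*d + 1) - 4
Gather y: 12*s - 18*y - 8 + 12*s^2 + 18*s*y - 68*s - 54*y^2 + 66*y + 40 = 12*s^2 - 56*s - 54*y^2 + y*(18*s + 48) + 32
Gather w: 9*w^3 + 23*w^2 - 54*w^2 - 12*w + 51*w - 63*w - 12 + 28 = 9*w^3 - 31*w^2 - 24*w + 16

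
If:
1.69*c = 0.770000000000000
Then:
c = 0.46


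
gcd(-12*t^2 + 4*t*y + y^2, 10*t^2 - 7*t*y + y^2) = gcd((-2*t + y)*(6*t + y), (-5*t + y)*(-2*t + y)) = -2*t + y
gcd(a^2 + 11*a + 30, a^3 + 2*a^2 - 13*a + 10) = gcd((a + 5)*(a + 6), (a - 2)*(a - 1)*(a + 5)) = a + 5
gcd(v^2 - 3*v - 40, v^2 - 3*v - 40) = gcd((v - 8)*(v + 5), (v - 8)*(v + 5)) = v^2 - 3*v - 40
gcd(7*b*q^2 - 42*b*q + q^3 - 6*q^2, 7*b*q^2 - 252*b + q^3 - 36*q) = 7*b*q - 42*b + q^2 - 6*q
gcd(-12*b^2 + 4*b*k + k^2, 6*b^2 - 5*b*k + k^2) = 2*b - k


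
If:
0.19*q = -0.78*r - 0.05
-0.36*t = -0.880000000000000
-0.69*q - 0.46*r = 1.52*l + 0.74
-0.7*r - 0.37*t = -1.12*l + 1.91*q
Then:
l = -0.22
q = -0.64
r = 0.09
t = 2.44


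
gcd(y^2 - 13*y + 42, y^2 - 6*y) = y - 6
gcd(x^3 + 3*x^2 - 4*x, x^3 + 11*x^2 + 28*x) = x^2 + 4*x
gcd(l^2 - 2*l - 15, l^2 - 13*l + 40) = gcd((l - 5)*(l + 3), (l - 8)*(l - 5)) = l - 5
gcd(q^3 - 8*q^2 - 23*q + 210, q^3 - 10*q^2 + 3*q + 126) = q^2 - 13*q + 42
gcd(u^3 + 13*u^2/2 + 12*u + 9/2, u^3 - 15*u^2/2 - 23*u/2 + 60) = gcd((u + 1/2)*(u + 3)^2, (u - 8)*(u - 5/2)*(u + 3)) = u + 3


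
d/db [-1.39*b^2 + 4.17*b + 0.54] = 4.17 - 2.78*b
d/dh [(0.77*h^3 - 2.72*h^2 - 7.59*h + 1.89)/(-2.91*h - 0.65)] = (-4.4814*h^3 + 6.4137*h^2 + 3.536*h + 10.4334)/(8.4681*h^2 + 3.783*h + 0.4225)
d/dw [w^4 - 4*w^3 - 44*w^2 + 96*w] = 4*w^3 - 12*w^2 - 88*w + 96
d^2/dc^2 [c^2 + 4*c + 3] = 2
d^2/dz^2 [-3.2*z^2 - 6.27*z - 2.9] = -6.40000000000000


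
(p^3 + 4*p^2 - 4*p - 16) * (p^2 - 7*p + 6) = p^5 - 3*p^4 - 26*p^3 + 36*p^2 + 88*p - 96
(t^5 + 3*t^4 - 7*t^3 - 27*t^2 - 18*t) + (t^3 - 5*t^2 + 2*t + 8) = t^5 + 3*t^4 - 6*t^3 - 32*t^2 - 16*t + 8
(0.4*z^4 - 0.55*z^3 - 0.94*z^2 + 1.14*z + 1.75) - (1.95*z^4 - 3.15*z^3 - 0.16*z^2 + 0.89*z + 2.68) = -1.55*z^4 + 2.6*z^3 - 0.78*z^2 + 0.25*z - 0.93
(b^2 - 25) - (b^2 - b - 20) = b - 5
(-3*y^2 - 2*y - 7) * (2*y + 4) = -6*y^3 - 16*y^2 - 22*y - 28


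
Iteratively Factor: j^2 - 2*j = (j)*(j - 2)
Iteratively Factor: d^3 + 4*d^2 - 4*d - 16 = (d - 2)*(d^2 + 6*d + 8) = (d - 2)*(d + 2)*(d + 4)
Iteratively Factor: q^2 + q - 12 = (q - 3)*(q + 4)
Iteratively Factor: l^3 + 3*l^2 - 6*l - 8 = (l + 4)*(l^2 - l - 2) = (l - 2)*(l + 4)*(l + 1)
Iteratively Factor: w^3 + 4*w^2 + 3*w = (w + 1)*(w^2 + 3*w) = (w + 1)*(w + 3)*(w)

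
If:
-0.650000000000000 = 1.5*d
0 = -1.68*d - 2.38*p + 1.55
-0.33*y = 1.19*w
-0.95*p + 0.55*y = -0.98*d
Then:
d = -0.43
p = 0.96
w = -0.67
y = 2.43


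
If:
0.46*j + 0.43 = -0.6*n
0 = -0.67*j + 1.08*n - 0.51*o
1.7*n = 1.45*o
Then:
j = -0.33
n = -0.46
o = -0.54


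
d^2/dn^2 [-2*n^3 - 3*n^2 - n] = -12*n - 6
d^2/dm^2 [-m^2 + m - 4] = -2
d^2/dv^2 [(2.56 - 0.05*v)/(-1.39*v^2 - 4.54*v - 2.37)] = ((6.6628 - 0.417*v)*(1.39*v^2 + 4.54*v + 2.37) + (0.05*v - 2.56)*(2.78*v + 4.54)*(5.56*v + 9.08))/(1.39*v^2 + 4.54*v + 2.37)^3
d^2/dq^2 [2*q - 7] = 0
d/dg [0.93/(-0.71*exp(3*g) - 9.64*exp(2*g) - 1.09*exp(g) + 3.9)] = (1.9809*exp(2*g) + 17.9304*exp(g) + 1.0137)*exp(g)/(0.71*exp(3*g) + 9.64*exp(2*g) + 1.09*exp(g) - 3.9)^2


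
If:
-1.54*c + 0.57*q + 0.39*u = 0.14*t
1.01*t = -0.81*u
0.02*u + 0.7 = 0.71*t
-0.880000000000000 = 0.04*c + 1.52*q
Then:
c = -0.60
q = -0.56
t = 0.95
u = -1.19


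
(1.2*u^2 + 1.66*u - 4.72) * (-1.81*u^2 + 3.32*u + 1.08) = -2.172*u^4 + 0.9794*u^3 + 15.3504*u^2 - 13.8776*u - 5.0976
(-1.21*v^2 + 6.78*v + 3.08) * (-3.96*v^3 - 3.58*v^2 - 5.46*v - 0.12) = 4.7916*v^5 - 22.517*v^4 - 29.8626*v^3 - 47.9*v^2 - 17.6304*v - 0.3696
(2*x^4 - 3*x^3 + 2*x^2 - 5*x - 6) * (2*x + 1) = 4*x^5 - 4*x^4 + x^3 - 8*x^2 - 17*x - 6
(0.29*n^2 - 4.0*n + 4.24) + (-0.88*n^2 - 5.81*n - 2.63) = -0.59*n^2 - 9.81*n + 1.61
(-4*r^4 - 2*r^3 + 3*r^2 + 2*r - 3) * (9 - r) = 4*r^5 - 34*r^4 - 21*r^3 + 25*r^2 + 21*r - 27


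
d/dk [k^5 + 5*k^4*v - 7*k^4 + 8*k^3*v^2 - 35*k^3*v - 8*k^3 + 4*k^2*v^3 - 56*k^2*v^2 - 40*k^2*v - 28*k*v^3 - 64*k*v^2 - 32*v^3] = 5*k^4 + 20*k^3*v - 28*k^3 + 24*k^2*v^2 - 105*k^2*v - 24*k^2 + 8*k*v^3 - 112*k*v^2 - 80*k*v - 28*v^3 - 64*v^2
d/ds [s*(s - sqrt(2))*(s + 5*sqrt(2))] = 3*s^2 + 8*sqrt(2)*s - 10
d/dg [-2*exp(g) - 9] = -2*exp(g)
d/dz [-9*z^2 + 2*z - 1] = 2 - 18*z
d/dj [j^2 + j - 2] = 2*j + 1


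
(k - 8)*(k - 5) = k^2 - 13*k + 40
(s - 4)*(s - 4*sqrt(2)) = s^2 - 4*sqrt(2)*s - 4*s + 16*sqrt(2)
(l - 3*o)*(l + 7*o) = l^2 + 4*l*o - 21*o^2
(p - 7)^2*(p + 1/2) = p^3 - 27*p^2/2 + 42*p + 49/2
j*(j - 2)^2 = j^3 - 4*j^2 + 4*j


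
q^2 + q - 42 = (q - 6)*(q + 7)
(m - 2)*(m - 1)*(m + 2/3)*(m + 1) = m^4 - 4*m^3/3 - 7*m^2/3 + 4*m/3 + 4/3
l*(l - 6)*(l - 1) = l^3 - 7*l^2 + 6*l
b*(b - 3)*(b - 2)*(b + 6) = b^4 + b^3 - 24*b^2 + 36*b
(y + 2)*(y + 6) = y^2 + 8*y + 12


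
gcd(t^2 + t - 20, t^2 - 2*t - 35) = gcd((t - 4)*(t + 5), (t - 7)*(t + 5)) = t + 5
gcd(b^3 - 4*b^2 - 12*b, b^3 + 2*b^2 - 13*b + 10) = 1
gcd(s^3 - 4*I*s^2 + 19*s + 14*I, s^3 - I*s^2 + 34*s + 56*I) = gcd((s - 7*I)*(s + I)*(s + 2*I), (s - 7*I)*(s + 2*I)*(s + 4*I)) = s^2 - 5*I*s + 14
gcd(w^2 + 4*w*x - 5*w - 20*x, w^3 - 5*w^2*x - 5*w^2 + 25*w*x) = w - 5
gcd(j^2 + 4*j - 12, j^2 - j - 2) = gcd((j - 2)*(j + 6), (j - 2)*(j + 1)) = j - 2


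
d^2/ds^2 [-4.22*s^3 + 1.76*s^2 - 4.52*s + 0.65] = 3.52 - 25.32*s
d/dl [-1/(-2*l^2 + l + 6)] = (1 - 4*l)/(-2*l^2 + l + 6)^2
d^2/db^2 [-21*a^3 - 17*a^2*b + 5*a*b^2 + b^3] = 10*a + 6*b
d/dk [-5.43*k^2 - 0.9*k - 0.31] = -10.86*k - 0.9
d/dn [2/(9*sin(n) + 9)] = -2*cos(n)/(9*(sin(n) + 1)^2)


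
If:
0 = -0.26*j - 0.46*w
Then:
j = -1.76923076923077*w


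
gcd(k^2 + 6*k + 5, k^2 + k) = k + 1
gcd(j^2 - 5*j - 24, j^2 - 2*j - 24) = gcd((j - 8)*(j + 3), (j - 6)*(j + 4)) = 1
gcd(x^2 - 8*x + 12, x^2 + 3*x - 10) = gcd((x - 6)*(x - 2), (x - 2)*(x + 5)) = x - 2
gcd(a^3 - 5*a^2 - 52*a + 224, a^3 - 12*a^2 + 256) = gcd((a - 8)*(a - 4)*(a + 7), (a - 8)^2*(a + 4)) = a - 8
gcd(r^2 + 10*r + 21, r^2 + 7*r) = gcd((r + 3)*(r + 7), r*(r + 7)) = r + 7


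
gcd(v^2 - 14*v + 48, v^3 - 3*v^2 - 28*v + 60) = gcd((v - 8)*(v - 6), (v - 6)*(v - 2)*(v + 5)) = v - 6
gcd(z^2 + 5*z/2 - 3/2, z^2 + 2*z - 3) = z + 3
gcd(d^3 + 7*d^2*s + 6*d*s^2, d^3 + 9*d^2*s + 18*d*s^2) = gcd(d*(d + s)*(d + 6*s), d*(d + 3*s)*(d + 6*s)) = d^2 + 6*d*s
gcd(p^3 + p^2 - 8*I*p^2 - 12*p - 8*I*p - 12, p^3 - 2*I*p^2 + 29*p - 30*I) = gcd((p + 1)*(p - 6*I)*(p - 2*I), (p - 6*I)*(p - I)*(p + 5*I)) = p - 6*I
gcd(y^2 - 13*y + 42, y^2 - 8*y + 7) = y - 7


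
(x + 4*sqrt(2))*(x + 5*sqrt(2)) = x^2 + 9*sqrt(2)*x + 40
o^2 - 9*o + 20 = (o - 5)*(o - 4)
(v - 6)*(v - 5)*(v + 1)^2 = v^4 - 9*v^3 + 9*v^2 + 49*v + 30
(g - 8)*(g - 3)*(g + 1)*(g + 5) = g^4 - 5*g^3 - 37*g^2 + 89*g + 120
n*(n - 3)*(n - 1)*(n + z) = n^4 + n^3*z - 4*n^3 - 4*n^2*z + 3*n^2 + 3*n*z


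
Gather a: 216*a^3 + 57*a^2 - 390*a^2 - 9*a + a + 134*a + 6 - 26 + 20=216*a^3 - 333*a^2 + 126*a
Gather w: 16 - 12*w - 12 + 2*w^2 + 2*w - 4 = 2*w^2 - 10*w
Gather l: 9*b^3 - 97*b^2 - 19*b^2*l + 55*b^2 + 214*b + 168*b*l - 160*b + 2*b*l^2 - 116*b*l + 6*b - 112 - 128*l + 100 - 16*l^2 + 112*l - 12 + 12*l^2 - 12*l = 9*b^3 - 42*b^2 + 60*b + l^2*(2*b - 4) + l*(-19*b^2 + 52*b - 28) - 24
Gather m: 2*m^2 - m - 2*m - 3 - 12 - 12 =2*m^2 - 3*m - 27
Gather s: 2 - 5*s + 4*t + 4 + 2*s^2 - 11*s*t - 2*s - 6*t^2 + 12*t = 2*s^2 + s*(-11*t - 7) - 6*t^2 + 16*t + 6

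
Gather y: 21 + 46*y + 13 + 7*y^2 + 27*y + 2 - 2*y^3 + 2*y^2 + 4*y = -2*y^3 + 9*y^2 + 77*y + 36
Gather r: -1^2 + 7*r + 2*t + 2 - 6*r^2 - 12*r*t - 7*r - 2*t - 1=-6*r^2 - 12*r*t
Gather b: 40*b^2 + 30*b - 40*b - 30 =40*b^2 - 10*b - 30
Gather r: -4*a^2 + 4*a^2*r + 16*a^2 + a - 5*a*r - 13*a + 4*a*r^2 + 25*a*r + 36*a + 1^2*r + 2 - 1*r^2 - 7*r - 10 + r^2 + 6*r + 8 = 12*a^2 + 4*a*r^2 + 24*a + r*(4*a^2 + 20*a)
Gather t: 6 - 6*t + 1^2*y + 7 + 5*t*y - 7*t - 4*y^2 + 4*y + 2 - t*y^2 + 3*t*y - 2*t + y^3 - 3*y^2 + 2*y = t*(-y^2 + 8*y - 15) + y^3 - 7*y^2 + 7*y + 15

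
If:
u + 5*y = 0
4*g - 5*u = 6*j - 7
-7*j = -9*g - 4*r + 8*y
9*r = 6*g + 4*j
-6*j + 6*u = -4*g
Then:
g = 3423/12155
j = 10017/12155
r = 518/935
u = 7/11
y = -7/55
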